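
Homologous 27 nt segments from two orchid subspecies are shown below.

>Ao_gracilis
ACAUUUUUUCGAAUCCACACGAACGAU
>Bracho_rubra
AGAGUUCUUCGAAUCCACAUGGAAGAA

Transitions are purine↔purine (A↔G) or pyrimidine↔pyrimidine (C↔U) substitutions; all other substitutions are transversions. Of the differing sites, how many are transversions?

The sequences differ at positions 2 (C/G, transversion), 4 (U/G, transversion), 7 (U/C, transition), 20 (C/U, transition), 22 (A/G, transition), 24 (C/A, transversion), 27 (U/A, transversion).
Of the 7 differences, 3 transitions and 4 transversions, so the answer is 4.

4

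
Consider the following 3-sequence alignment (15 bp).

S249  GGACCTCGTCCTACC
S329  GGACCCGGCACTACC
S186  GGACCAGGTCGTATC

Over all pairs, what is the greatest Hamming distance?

5

Pairwise Hamming distances:
  S249 vs S329: 4
  S249 vs S186: 4
  S329 vs S186: 5
The largest is 5, between S329 and S186.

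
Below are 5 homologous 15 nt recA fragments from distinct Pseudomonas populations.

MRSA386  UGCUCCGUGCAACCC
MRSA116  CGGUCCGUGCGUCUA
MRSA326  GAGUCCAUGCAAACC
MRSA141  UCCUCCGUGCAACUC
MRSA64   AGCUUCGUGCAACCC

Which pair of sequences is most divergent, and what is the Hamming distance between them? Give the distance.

8

Pairwise Hamming distances:
  MRSA386 vs MRSA116: 6
  MRSA386 vs MRSA326: 5
  MRSA386 vs MRSA141: 2
  MRSA386 vs MRSA64: 2
  MRSA116 vs MRSA326: 8
  MRSA116 vs MRSA141: 6
  MRSA116 vs MRSA64: 7
  MRSA326 vs MRSA141: 6
  MRSA326 vs MRSA64: 6
  MRSA141 vs MRSA64: 4
The largest is 8, between MRSA116 and MRSA326.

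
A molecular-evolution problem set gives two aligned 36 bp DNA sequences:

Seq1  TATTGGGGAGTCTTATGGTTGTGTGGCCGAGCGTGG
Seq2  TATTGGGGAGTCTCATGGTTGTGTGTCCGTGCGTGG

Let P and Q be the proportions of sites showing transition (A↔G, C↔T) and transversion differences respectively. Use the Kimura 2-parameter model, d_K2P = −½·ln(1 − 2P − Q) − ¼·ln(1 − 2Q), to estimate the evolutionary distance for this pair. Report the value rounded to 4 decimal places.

Differing sites — 14:T/C (Ti); 26:G/T (Tv); 30:A/T (Tv).
Of the 3 differences, 1 transition and 2 transversions over 36 sites: P = 1/36 = 0.027778, Q = 2/36 = 0.055556.
d = −0.5·ln(0.888888) − 0.25·ln(0.888888) = −0.5·(-0.117784) − 0.25·(-0.117784) = 0.0883.

0.0883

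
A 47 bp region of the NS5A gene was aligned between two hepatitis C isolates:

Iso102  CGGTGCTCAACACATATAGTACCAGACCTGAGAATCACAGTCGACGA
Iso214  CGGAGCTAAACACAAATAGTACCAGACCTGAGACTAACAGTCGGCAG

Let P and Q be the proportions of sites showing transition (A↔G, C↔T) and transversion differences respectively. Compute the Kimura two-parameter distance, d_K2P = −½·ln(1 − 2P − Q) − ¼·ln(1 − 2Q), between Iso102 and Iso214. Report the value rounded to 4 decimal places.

Differing sites — 4:T/A (Tv); 8:C/A (Tv); 15:T/A (Tv); 34:A/C (Tv); 36:C/A (Tv); 44:A/G (Ti); 46:G/A (Ti); 47:A/G (Ti).
Of the 8 differences, 3 transitions and 5 transversions over 47 sites: P = 3/47 = 0.063830, Q = 5/47 = 0.106383.
d = −0.5·ln(0.765957) − 0.25·ln(0.787234) = −0.5·(-0.266629) − 0.25·(-0.239230) = 0.1931.

0.1931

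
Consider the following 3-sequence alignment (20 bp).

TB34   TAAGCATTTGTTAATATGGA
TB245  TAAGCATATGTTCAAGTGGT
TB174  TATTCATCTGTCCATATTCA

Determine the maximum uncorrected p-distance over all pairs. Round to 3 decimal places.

0.450

Pairwise Hamming distances:
  TB34 vs TB245: 5
  TB34 vs TB174: 7
  TB245 vs TB174: 9
The largest is 9 mismatches, between TB245 and TB174; p = 9/20 = 0.450.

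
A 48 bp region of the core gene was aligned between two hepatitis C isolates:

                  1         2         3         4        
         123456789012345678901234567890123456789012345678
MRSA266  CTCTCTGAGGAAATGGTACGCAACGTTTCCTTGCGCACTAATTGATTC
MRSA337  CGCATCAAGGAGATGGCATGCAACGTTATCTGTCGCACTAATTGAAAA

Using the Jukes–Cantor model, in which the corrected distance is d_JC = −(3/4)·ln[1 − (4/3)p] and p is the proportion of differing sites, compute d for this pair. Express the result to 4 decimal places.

Mismatches occur at site 2 (T↔G), site 4 (T↔A), site 5 (C↔T), site 6 (T↔C), site 7 (G↔A), site 12 (A↔G), site 17 (T↔C), site 19 (C↔T), site 28 (T↔A), site 29 (C↔T), site 32 (T↔G), site 33 (G↔T), site 46 (T↔A), site 47 (T↔A), site 48 (C↔A).
p = 15/48 = 0.312500.
d = −0.75 · ln(1 − (4/3)·0.312500) = −0.75 · ln(0.583333) = −0.75 · (-0.538997) = 0.4042.

0.4042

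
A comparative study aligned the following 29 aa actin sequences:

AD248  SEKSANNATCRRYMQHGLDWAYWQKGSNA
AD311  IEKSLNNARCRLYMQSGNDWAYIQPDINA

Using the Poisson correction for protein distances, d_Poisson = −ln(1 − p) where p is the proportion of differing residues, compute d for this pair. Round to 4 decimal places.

0.4229

Differing sites — 1:S/I; 5:A/L; 9:T/R; 12:R/L; 16:H/S; 18:L/N; 23:W/I; 25:K/P; 26:G/D; 27:S/I.
p = 10/29 = 0.344828.
d = −ln(1 − 0.344828) = −ln(0.655172) = 0.4229.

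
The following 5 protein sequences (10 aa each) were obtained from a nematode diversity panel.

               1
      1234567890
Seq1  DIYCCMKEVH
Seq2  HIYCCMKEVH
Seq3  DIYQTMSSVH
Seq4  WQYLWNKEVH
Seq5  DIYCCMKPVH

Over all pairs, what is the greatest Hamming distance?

Pairwise Hamming distances:
  Seq1 vs Seq2: 1
  Seq1 vs Seq3: 4
  Seq1 vs Seq4: 5
  Seq1 vs Seq5: 1
  Seq2 vs Seq3: 5
  Seq2 vs Seq4: 5
  Seq2 vs Seq5: 2
  Seq3 vs Seq4: 7
  Seq3 vs Seq5: 4
  Seq4 vs Seq5: 6
The largest is 7, between Seq3 and Seq4.

7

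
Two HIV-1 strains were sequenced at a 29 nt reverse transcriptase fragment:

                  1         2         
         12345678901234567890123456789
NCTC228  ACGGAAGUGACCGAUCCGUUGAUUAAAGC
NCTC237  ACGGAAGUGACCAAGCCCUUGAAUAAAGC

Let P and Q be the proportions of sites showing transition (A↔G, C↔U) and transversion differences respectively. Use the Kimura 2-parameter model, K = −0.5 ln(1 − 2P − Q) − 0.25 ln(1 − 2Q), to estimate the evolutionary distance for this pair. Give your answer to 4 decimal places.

Differing sites — 13:G/A (Ti); 15:U/G (Tv); 18:G/C (Tv); 23:U/A (Tv).
Of the 4 differences, 1 transition and 3 transversions over 29 sites: P = 1/29 = 0.034483, Q = 3/29 = 0.103448.
d = −0.5·ln(0.827586) − 0.25·ln(0.793104) = −0.5·(-0.189242) − 0.25·(-0.231801) = 0.1526.

0.1526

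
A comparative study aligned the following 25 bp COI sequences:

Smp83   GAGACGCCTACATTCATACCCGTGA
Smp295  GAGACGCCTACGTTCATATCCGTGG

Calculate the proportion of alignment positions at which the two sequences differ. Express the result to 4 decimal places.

Mismatches occur at site 12 (A→G), site 19 (C→T), site 25 (A→G).
There are 3 differences over 25 sites, so p = 3/25 = 0.1200.

0.1200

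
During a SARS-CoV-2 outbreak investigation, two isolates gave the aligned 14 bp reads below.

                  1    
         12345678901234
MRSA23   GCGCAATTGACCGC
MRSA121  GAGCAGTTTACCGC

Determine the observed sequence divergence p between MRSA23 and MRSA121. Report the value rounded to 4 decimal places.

The sequences differ at positions 2 (C/A), 6 (A/G), 9 (G/T).
There are 3 differences over 14 sites, so p = 3/14 = 0.2143.

0.2143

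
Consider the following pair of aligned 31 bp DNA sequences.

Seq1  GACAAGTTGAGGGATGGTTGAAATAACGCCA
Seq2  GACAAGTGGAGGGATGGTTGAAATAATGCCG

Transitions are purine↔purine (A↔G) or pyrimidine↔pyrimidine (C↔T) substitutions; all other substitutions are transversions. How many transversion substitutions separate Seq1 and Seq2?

1

Differing sites — 8:T/G (Tv); 27:C/T (Ti); 31:A/G (Ti).
Of the 3 differences, 2 transitions and 1 transversion, so the answer is 1.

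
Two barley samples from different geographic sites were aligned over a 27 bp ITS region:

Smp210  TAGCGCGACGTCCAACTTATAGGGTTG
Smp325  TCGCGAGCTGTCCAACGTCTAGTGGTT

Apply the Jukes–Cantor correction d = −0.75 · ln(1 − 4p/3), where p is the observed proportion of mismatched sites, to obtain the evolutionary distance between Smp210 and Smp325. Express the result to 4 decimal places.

Mismatches occur at site 2 (A/C), site 6 (C/A), site 8 (A/C), site 9 (C/T), site 17 (T/G), site 19 (A/C), site 23 (G/T), site 25 (T/G), site 27 (G/T).
p = 9/27 = 0.333333.
d = −0.75 · ln(1 − (4/3)·0.333333) = −0.75 · ln(0.555556) = −0.75 · (-0.587786) = 0.4408.

0.4408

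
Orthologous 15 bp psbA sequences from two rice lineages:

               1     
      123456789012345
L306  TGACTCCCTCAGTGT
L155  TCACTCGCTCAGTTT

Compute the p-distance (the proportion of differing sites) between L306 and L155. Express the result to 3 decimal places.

0.200

Mismatches occur at site 2 (G→C), site 7 (C→G), site 14 (G→T).
There are 3 differences over 15 sites, so p = 3/15 = 0.200.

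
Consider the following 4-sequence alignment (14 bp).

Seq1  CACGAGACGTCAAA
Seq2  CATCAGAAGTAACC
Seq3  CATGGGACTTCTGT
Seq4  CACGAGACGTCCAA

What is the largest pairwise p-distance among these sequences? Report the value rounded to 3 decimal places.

Pairwise Hamming distances:
  Seq1 vs Seq2: 6
  Seq1 vs Seq3: 6
  Seq1 vs Seq4: 1
  Seq2 vs Seq3: 8
  Seq2 vs Seq4: 7
  Seq3 vs Seq4: 6
The largest is 8 mismatches, between Seq2 and Seq3; p = 8/14 = 0.571.

0.571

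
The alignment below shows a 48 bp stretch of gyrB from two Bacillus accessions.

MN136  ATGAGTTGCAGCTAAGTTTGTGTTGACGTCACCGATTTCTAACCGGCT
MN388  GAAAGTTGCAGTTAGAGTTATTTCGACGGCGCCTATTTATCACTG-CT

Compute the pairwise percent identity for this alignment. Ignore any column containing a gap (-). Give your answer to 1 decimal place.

Excluding the 1 gap column leaves 47 comparable sites.
The sequences differ at positions 1 (A/G), 2 (T/A), 3 (G/A), 12 (C/T), 15 (A/G), 16 (G/A), 17 (T/G), 20 (G/A), 22 (G/T), 24 (T/C), 29 (T/G), 31 (A/G), 34 (G/T), 39 (C/A), 41 (A/C), 44 (C/T).
31 of the 47 comparable sites match, so the percent identity is 31/47 × 100 = 66.0%.

66.0%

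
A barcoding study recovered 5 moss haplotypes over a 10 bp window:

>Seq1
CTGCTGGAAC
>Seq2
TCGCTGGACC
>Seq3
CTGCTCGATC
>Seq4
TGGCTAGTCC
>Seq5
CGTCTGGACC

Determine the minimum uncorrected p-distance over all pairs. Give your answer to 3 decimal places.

Pairwise Hamming distances:
  Seq1 vs Seq2: 3
  Seq1 vs Seq3: 2
  Seq1 vs Seq4: 5
  Seq1 vs Seq5: 3
  Seq2 vs Seq3: 4
  Seq2 vs Seq4: 3
  Seq2 vs Seq5: 3
  Seq3 vs Seq4: 5
  Seq3 vs Seq5: 4
  Seq4 vs Seq5: 4
The smallest is 2 mismatches, between Seq1 and Seq3; p = 2/10 = 0.200.

0.200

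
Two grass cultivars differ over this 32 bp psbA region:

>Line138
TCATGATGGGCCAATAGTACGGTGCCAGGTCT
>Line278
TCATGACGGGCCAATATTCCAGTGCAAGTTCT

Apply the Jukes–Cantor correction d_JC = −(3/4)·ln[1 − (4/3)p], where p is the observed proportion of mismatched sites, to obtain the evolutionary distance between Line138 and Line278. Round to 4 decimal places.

0.2158

Differing sites — 7:T/C; 17:G/T; 19:A/C; 21:G/A; 26:C/A; 29:G/T.
p = 6/32 = 0.187500.
d = −0.75 · ln(1 − (4/3)·0.187500) = −0.75 · ln(0.750000) = −0.75 · (-0.287682) = 0.2158.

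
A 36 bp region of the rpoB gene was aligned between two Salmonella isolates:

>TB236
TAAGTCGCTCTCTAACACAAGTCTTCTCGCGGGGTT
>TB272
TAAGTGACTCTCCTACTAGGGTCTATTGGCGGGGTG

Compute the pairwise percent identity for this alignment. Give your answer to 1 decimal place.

66.7%

Mismatches occur at site 6 (C→G), site 7 (G→A), site 13 (T→C), site 14 (A→T), site 17 (A→T), site 18 (C→A), site 19 (A→G), site 20 (A→G), site 25 (T→A), site 26 (C→T), site 28 (C→G), site 36 (T→G).
24 of the 36 sites match, so the percent identity is 24/36 × 100 = 66.7%.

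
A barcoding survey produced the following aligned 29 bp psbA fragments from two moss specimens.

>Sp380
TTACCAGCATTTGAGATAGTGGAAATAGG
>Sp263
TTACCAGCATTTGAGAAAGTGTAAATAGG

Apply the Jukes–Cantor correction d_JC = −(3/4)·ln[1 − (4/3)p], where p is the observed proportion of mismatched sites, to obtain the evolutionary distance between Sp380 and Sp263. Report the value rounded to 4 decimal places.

0.0723

Differing sites — 17:T/A; 22:G/T.
p = 2/29 = 0.068966.
d = −0.75 · ln(1 − (4/3)·0.068966) = −0.75 · ln(0.908045) = −0.75 · (-0.096461) = 0.0723.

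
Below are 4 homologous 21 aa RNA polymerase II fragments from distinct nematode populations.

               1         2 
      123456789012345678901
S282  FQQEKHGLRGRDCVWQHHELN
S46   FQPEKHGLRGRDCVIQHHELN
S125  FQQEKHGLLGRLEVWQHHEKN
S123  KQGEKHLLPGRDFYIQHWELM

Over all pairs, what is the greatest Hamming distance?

Pairwise Hamming distances:
  S282 vs S46: 2
  S282 vs S125: 4
  S282 vs S123: 9
  S46 vs S125: 6
  S46 vs S123: 8
  S125 vs S123: 11
The largest is 11, between S125 and S123.

11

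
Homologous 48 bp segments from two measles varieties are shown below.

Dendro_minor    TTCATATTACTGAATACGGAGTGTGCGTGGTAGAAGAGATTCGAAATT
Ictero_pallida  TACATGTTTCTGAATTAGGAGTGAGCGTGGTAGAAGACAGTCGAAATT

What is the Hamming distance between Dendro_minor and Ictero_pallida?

The sequences differ at positions 2 (T/A), 6 (A/G), 9 (A/T), 16 (A/T), 17 (C/A), 24 (T/A), 38 (G/C), 40 (T/G).
That gives 8 mismatches out of 48 aligned sites, so the Hamming distance is 8.

8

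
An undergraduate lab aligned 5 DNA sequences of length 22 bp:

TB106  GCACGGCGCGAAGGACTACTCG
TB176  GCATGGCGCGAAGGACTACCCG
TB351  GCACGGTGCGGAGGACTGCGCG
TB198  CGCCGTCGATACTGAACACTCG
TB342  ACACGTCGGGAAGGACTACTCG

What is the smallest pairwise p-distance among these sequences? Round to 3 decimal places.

0.091

Pairwise Hamming distances:
  TB106 vs TB176: 2
  TB106 vs TB351: 4
  TB106 vs TB198: 10
  TB106 vs TB342: 3
  TB176 vs TB351: 5
  TB176 vs TB198: 12
  TB176 vs TB342: 5
  TB351 vs TB198: 14
  TB351 vs TB342: 7
  TB198 vs TB342: 9
The smallest is 2 mismatches, between TB106 and TB176; p = 2/22 = 0.091.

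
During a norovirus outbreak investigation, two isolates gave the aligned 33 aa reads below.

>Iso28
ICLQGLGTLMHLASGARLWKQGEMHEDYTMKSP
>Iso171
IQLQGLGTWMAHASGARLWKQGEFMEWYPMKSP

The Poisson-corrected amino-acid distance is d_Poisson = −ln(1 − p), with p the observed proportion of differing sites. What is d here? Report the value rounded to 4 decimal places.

Mismatches occur at site 2 (C→Q), site 9 (L→W), site 11 (H→A), site 12 (L→H), site 24 (M→F), site 25 (H→M), site 27 (D→W), site 29 (T→P).
p = 8/33 = 0.242424.
d = −ln(1 − 0.242424) = −ln(0.757576) = 0.2776.

0.2776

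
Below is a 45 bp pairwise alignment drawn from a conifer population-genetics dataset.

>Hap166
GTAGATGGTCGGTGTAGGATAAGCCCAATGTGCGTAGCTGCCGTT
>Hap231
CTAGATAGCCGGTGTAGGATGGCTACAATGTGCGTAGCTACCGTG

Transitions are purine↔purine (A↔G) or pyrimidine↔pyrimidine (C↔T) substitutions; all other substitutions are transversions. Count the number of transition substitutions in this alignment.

6

Mismatches occur at site 1 (G↔C, transversion), site 7 (G↔A, transition), site 9 (T↔C, transition), site 21 (A↔G, transition), site 22 (A↔G, transition), site 23 (G↔C, transversion), site 24 (C↔T, transition), site 25 (C↔A, transversion), site 40 (G↔A, transition), site 45 (T↔G, transversion).
Of the 10 differences, 6 transitions and 4 transversions, so the answer is 6.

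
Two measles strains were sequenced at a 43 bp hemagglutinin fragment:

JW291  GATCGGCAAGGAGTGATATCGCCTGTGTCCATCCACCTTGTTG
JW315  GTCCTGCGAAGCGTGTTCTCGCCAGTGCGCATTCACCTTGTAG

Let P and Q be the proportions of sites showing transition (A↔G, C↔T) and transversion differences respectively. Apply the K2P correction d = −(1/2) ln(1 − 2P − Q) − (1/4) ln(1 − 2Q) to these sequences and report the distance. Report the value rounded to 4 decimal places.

Differing sites — 2:A/T (Tv); 3:T/C (Ti); 5:G/T (Tv); 8:A/G (Ti); 10:G/A (Ti); 12:A/C (Tv); 16:A/T (Tv); 18:A/C (Tv); 24:T/A (Tv); 28:T/C (Ti); 29:C/G (Tv); 33:C/T (Ti); 42:T/A (Tv).
Of the 13 differences, 5 transitions and 8 transversions over 43 sites: P = 5/43 = 0.116279, Q = 8/43 = 0.186047.
d = −0.5·ln(0.581395) − 0.25·ln(0.627906) = −0.5·(-0.542325) − 0.25·(-0.465365) = 0.3875.

0.3875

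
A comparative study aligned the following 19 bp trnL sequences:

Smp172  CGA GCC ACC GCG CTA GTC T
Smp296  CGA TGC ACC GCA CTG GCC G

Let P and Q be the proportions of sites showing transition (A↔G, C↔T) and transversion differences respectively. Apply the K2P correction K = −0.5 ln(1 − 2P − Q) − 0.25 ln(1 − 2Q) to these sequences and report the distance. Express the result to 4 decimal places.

Mismatches occur at site 4 (G→T, transversion), site 5 (C→G, transversion), site 12 (G→A, transition), site 15 (A→G, transition), site 17 (T→C, transition), site 19 (T→G, transversion).
Of the 6 differences, 3 transitions and 3 transversions over 19 sites: P = 3/19 = 0.157895, Q = 3/19 = 0.157895.
d = −0.5·ln(0.526315) − 0.25·ln(0.684210) = −0.5·(-0.641855) − 0.25·(-0.379490) = 0.4158.

0.4158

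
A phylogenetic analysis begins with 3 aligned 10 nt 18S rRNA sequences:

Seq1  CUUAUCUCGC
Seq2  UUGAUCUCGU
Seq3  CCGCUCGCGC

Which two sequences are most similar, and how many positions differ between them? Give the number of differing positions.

3

Pairwise Hamming distances:
  Seq1 vs Seq2: 3
  Seq1 vs Seq3: 4
  Seq2 vs Seq3: 5
The smallest is 3, between Seq1 and Seq2.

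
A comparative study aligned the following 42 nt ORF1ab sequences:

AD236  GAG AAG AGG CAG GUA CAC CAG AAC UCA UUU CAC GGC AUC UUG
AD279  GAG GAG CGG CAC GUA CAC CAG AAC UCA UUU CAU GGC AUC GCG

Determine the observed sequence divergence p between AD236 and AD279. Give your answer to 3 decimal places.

0.143

Differing sites — 4:A/G; 7:A/C; 12:G/C; 33:C/U; 40:U/G; 41:U/C.
There are 6 differences over 42 sites, so p = 6/42 = 0.143.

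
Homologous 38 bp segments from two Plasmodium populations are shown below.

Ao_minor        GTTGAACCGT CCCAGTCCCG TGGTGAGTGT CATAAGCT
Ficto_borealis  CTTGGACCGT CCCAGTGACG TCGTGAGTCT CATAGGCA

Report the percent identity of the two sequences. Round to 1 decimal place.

The sequences differ at positions 1 (G/C), 5 (A/G), 17 (C/G), 18 (C/A), 22 (G/C), 29 (G/C), 35 (A/G), 38 (T/A).
30 of the 38 sites match, so the percent identity is 30/38 × 100 = 78.9%.

78.9%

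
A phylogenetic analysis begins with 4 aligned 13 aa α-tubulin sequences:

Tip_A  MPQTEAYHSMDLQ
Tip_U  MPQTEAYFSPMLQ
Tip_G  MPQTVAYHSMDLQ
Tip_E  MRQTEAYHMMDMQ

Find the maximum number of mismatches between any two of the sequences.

6

Pairwise Hamming distances:
  Tip_A vs Tip_U: 3
  Tip_A vs Tip_G: 1
  Tip_A vs Tip_E: 3
  Tip_U vs Tip_G: 4
  Tip_U vs Tip_E: 6
  Tip_G vs Tip_E: 4
The largest is 6, between Tip_U and Tip_E.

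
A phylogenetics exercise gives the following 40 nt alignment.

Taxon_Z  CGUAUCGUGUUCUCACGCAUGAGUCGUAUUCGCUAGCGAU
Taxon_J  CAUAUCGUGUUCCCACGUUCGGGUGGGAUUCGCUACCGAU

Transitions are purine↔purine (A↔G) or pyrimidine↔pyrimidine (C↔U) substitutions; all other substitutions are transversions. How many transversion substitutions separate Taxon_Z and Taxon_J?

The sequences differ at positions 2 (G/A, transition), 13 (U/C, transition), 18 (C/U, transition), 19 (A/U, transversion), 20 (U/C, transition), 22 (A/G, transition), 25 (C/G, transversion), 27 (U/G, transversion), 36 (G/C, transversion).
Of the 9 differences, 5 transitions and 4 transversions, so the answer is 4.

4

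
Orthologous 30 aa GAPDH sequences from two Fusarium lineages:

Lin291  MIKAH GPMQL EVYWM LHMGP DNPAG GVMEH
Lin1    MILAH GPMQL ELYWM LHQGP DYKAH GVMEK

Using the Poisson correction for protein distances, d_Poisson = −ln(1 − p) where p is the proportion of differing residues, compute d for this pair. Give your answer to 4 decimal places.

0.2657

Differing sites — 3:K/L; 12:V/L; 18:M/Q; 22:N/Y; 23:P/K; 25:G/H; 30:H/K.
p = 7/30 = 0.233333.
d = −ln(1 − 0.233333) = −ln(0.766667) = 0.2657.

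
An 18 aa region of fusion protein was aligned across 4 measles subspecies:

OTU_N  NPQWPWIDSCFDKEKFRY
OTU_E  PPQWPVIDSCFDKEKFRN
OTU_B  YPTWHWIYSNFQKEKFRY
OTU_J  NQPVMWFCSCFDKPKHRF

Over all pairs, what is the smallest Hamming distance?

Pairwise Hamming distances:
  OTU_N vs OTU_E: 3
  OTU_N vs OTU_B: 6
  OTU_N vs OTU_J: 9
  OTU_E vs OTU_B: 8
  OTU_E vs OTU_J: 11
  OTU_B vs OTU_J: 12
The smallest is 3, between OTU_N and OTU_E.

3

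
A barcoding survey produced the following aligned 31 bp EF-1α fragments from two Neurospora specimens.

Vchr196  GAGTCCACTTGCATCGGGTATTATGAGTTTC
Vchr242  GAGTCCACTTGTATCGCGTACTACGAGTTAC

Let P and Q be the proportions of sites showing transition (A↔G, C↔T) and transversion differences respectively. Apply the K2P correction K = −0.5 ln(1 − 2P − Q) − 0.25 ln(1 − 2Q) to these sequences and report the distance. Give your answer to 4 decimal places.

0.1838

Mismatches occur at site 12 (C→T, transition), site 17 (G→C, transversion), site 21 (T→C, transition), site 24 (T→C, transition), site 30 (T→A, transversion).
Of the 5 differences, 3 transitions and 2 transversions over 31 sites: P = 3/31 = 0.096774, Q = 2/31 = 0.064516.
d = −0.5·ln(0.741936) − 0.25·ln(0.870968) = −0.5·(-0.298492) − 0.25·(-0.138150) = 0.1838.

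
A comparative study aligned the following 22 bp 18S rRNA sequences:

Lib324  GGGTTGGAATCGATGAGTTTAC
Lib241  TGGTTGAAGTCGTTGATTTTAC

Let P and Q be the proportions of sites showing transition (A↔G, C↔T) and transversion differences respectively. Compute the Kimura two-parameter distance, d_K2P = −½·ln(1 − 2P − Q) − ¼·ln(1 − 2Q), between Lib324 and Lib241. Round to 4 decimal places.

0.2711

The sequences differ at positions 1 (G/T, transversion), 7 (G/A, transition), 9 (A/G, transition), 13 (A/T, transversion), 17 (G/T, transversion).
Of the 5 differences, 2 transitions and 3 transversions over 22 sites: P = 2/22 = 0.090909, Q = 3/22 = 0.136364.
d = −0.5·ln(0.681818) − 0.25·ln(0.727272) = −0.5·(-0.382993) − 0.25·(-0.318455) = 0.2711.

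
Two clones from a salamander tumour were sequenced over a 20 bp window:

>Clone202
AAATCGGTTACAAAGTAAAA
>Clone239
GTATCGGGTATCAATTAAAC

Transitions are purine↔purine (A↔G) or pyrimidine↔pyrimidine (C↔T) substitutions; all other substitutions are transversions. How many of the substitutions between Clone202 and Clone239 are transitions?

2

The sequences differ at positions 1 (A/G, transition), 2 (A/T, transversion), 8 (T/G, transversion), 11 (C/T, transition), 12 (A/C, transversion), 15 (G/T, transversion), 20 (A/C, transversion).
Of the 7 differences, 2 transitions and 5 transversions, so the answer is 2.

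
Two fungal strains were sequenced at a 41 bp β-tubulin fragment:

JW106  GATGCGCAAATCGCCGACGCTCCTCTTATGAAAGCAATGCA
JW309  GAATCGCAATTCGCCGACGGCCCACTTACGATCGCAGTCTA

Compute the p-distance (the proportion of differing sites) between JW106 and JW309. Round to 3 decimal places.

Mismatches occur at site 3 (T/A), site 4 (G/T), site 10 (A/T), site 20 (C/G), site 21 (T/C), site 24 (T/A), site 29 (T/C), site 32 (A/T), site 33 (A/C), site 37 (A/G), site 39 (G/C), site 40 (C/T).
There are 12 differences over 41 sites, so p = 12/41 = 0.293.

0.293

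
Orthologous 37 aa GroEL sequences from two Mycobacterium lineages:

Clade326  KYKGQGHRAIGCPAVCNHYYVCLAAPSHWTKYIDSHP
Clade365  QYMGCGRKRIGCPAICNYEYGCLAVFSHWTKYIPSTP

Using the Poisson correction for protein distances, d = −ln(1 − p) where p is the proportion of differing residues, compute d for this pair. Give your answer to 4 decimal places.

0.4754

Mismatches occur at site 1 (K↔Q), site 3 (K↔M), site 5 (Q↔C), site 7 (H↔R), site 8 (R↔K), site 9 (A↔R), site 15 (V↔I), site 18 (H↔Y), site 19 (Y↔E), site 21 (V↔G), site 25 (A↔V), site 26 (P↔F), site 34 (D↔P), site 36 (H↔T).
p = 14/37 = 0.378378.
d = −ln(1 − 0.378378) = −ln(0.621622) = 0.4754.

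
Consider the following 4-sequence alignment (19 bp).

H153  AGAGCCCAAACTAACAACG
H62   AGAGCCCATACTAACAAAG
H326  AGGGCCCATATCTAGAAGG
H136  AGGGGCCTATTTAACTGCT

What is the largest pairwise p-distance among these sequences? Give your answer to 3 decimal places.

Pairwise Hamming distances:
  H153 vs H62: 2
  H153 vs H326: 7
  H153 vs H136: 8
  H62 vs H326: 6
  H62 vs H136: 10
  H326 vs H136: 11
The largest is 11 mismatches, between H326 and H136; p = 11/19 = 0.579.

0.579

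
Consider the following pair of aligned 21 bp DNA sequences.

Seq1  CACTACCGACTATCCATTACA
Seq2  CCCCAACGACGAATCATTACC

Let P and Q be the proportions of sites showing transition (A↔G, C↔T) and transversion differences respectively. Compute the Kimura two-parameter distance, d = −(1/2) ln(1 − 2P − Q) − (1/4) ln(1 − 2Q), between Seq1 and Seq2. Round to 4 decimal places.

0.4415

Differing sites — 2:A/C (Tv); 4:T/C (Ti); 6:C/A (Tv); 11:T/G (Tv); 13:T/A (Tv); 14:C/T (Ti); 21:A/C (Tv).
Of the 7 differences, 2 transitions and 5 transversions over 21 sites: P = 2/21 = 0.095238, Q = 5/21 = 0.238095.
d = −0.5·ln(0.571429) − 0.25·ln(0.523810) = −0.5·(-0.559615) − 0.25·(-0.646626) = 0.4415.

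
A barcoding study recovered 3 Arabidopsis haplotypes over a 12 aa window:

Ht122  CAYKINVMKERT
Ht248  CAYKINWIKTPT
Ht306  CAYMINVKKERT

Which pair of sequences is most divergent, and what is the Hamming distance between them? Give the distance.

Pairwise Hamming distances:
  Ht122 vs Ht248: 4
  Ht122 vs Ht306: 2
  Ht248 vs Ht306: 5
The largest is 5, between Ht248 and Ht306.

5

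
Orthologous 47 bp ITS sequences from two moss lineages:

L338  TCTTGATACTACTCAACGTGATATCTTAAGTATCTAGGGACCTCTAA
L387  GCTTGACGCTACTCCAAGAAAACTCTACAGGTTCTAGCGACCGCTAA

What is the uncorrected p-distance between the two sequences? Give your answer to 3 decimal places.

0.319

Differing sites — 1:T/G; 7:T/C; 8:A/G; 15:A/C; 17:C/A; 19:T/A; 20:G/A; 22:T/A; 23:A/C; 27:T/A; 28:A/C; 31:T/G; 32:A/T; 38:G/C; 43:T/G.
There are 15 differences over 47 sites, so p = 15/47 = 0.319.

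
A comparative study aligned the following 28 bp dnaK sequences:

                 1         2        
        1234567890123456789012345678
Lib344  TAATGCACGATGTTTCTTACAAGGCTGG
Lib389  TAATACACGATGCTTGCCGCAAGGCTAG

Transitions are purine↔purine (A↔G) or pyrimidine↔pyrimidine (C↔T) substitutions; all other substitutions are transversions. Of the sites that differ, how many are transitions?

6

Differing sites — 5:G/A (Ti); 13:T/C (Ti); 16:C/G (Tv); 17:T/C (Ti); 18:T/C (Ti); 19:A/G (Ti); 27:G/A (Ti).
Of the 7 differences, 6 transitions and 1 transversion, so the answer is 6.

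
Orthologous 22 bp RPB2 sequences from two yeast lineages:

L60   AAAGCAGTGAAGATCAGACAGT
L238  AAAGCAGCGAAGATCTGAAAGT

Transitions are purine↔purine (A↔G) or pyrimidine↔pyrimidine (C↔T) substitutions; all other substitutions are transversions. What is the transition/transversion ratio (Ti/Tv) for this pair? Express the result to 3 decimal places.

The sequences differ at positions 8 (T/C, transition), 16 (A/T, transversion), 19 (C/A, transversion).
Of the 3 differences, 1 transition and 2 transversions, so Ti/Tv = 1/2 = 0.500.

0.500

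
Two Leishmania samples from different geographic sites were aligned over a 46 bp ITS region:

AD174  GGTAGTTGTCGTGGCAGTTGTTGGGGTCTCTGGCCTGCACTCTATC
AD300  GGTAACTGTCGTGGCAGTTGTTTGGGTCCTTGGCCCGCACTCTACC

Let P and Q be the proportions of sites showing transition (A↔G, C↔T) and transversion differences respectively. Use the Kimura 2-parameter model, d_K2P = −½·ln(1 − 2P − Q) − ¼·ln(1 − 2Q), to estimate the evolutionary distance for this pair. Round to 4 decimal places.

Mismatches occur at site 5 (G/A, transition), site 6 (T/C, transition), site 23 (G/T, transversion), site 29 (T/C, transition), site 30 (C/T, transition), site 36 (T/C, transition), site 45 (T/C, transition).
Of the 7 differences, 6 transitions and 1 transversion over 46 sites: P = 6/46 = 0.130435, Q = 1/46 = 0.021739.
d = −0.5·ln(0.717391) − 0.25·ln(0.956522) = −0.5·(-0.332134) − 0.25·(-0.044451) = 0.1772.

0.1772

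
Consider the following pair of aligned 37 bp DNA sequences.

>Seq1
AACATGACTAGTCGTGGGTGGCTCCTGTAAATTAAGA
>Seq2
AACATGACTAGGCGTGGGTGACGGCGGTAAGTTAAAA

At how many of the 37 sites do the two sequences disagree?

Mismatches occur at site 12 (T→G), site 21 (G→A), site 23 (T→G), site 24 (C→G), site 26 (T→G), site 31 (A→G), site 36 (G→A).
That gives 7 mismatches out of 37 aligned sites, so the Hamming distance is 7.

7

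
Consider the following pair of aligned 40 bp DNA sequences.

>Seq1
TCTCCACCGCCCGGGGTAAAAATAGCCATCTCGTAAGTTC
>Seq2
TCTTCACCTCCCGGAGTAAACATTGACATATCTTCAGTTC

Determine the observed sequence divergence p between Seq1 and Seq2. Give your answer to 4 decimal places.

The sequences differ at positions 4 (C/T), 9 (G/T), 15 (G/A), 21 (A/C), 24 (A/T), 26 (C/A), 30 (C/A), 33 (G/T), 35 (A/C).
There are 9 differences over 40 sites, so p = 9/40 = 0.2250.

0.2250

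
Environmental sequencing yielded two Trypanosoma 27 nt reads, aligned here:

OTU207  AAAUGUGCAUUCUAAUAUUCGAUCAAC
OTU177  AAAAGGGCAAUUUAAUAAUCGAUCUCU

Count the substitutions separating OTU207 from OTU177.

8

Mismatches occur at site 4 (U→A), site 6 (U→G), site 10 (U→A), site 12 (C→U), site 18 (U→A), site 25 (A→U), site 26 (A→C), site 27 (C→U).
That gives 8 mismatches out of 27 aligned sites, so the Hamming distance is 8.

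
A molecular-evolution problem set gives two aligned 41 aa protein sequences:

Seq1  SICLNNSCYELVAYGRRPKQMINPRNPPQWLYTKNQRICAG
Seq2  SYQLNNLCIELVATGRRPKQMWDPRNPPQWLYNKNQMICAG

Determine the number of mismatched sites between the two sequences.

9

Differing sites — 2:I/Y; 3:C/Q; 7:S/L; 9:Y/I; 14:Y/T; 22:I/W; 23:N/D; 33:T/N; 37:R/M.
That gives 9 mismatches out of 41 aligned sites, so the Hamming distance is 9.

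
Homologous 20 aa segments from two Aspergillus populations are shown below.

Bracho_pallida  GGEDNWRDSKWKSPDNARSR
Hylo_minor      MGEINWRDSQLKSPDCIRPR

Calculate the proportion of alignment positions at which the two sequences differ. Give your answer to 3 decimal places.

0.350

Mismatches occur at site 1 (G/M), site 4 (D/I), site 10 (K/Q), site 11 (W/L), site 16 (N/C), site 17 (A/I), site 19 (S/P).
There are 7 differences over 20 sites, so p = 7/20 = 0.350.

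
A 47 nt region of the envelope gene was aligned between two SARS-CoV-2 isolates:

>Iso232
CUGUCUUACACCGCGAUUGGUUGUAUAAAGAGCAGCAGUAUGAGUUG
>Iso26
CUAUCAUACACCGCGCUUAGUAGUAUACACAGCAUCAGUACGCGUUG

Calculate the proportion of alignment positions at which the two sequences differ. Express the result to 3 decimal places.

0.213

The sequences differ at positions 3 (G/A), 6 (U/A), 16 (A/C), 19 (G/A), 22 (U/A), 28 (A/C), 30 (G/C), 35 (G/U), 41 (U/C), 43 (A/C).
There are 10 differences over 47 sites, so p = 10/47 = 0.213.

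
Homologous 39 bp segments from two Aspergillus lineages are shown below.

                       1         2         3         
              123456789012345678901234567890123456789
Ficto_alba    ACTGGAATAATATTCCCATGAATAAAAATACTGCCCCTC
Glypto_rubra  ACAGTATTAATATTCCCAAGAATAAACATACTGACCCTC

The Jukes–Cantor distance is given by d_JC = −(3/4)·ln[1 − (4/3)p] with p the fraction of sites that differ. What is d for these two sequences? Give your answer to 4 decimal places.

0.1722

Differing sites — 3:T/A; 5:G/T; 7:A/T; 19:T/A; 27:A/C; 34:C/A.
p = 6/39 = 0.153846.
d = −0.75 · ln(1 − (4/3)·0.153846) = −0.75 · ln(0.794872) = −0.75 · (-0.229574) = 0.1722.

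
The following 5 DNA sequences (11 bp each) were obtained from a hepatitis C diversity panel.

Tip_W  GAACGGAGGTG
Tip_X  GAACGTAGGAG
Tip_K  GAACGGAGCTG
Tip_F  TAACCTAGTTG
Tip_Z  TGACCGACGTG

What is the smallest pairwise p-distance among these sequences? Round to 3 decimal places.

Pairwise Hamming distances:
  Tip_W vs Tip_X: 2
  Tip_W vs Tip_K: 1
  Tip_W vs Tip_F: 4
  Tip_W vs Tip_Z: 4
  Tip_X vs Tip_K: 3
  Tip_X vs Tip_F: 4
  Tip_X vs Tip_Z: 6
  Tip_K vs Tip_F: 4
  Tip_K vs Tip_Z: 5
  Tip_F vs Tip_Z: 4
The smallest is 1 mismatch, between Tip_W and Tip_K; p = 1/11 = 0.091.

0.091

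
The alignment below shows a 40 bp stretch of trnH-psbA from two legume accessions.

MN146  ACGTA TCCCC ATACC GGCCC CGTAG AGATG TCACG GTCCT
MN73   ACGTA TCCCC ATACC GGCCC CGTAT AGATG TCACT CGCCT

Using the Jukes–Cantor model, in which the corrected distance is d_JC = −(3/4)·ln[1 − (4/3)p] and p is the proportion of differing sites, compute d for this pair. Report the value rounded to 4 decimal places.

0.1073

Differing sites — 25:G/T; 35:G/T; 36:G/C; 37:T/G.
p = 4/40 = 0.100000.
d = −0.75 · ln(1 − (4/3)·0.100000) = −0.75 · ln(0.866667) = −0.75 · (-0.143100) = 0.1073.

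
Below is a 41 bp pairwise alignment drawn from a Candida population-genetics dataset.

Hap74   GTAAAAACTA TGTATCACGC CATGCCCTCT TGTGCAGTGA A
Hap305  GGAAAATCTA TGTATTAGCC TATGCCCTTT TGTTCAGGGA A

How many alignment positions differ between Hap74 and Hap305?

9

The sequences differ at positions 2 (T/G), 7 (A/T), 16 (C/T), 18 (C/G), 19 (G/C), 21 (C/T), 29 (C/T), 34 (G/T), 38 (T/G).
That gives 9 mismatches out of 41 aligned sites, so the Hamming distance is 9.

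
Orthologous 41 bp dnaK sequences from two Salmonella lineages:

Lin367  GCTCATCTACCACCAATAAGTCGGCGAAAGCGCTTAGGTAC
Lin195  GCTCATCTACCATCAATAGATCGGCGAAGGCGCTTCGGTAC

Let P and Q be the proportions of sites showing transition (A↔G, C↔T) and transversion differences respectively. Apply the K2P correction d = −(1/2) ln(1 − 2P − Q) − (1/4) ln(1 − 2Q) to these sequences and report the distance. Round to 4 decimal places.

Differing sites — 13:C/T (Ti); 19:A/G (Ti); 20:G/A (Ti); 29:A/G (Ti); 36:A/C (Tv).
Of the 5 differences, 4 transitions and 1 transversion over 41 sites: P = 4/41 = 0.097561, Q = 1/41 = 0.024390.
d = −0.5·ln(0.780488) − 0.25·ln(0.951220) = −0.5·(-0.247836) − 0.25·(-0.050010) = 0.1364.

0.1364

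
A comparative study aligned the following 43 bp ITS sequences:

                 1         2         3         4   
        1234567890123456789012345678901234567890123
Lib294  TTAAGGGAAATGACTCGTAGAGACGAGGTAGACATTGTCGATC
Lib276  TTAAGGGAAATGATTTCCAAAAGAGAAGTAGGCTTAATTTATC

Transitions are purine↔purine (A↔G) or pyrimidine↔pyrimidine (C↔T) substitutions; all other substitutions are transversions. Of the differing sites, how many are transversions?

Mismatches occur at site 14 (C↔T, transition), site 16 (C↔T, transition), site 17 (G↔C, transversion), site 18 (T↔C, transition), site 20 (G↔A, transition), site 22 (G↔A, transition), site 23 (A↔G, transition), site 24 (C↔A, transversion), site 27 (G↔A, transition), site 32 (A↔G, transition), site 34 (A↔T, transversion), site 36 (T↔A, transversion), site 37 (G↔A, transition), site 39 (C↔T, transition), site 40 (G↔T, transversion).
Of the 15 differences, 10 transitions and 5 transversions, so the answer is 5.

5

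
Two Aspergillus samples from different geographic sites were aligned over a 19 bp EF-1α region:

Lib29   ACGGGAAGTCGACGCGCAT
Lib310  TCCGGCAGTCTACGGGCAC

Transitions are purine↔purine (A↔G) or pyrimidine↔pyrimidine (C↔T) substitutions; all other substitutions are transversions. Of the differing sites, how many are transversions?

5

Mismatches occur at site 1 (A/T, transversion), site 3 (G/C, transversion), site 6 (A/C, transversion), site 11 (G/T, transversion), site 15 (C/G, transversion), site 19 (T/C, transition).
Of the 6 differences, 1 transition and 5 transversions, so the answer is 5.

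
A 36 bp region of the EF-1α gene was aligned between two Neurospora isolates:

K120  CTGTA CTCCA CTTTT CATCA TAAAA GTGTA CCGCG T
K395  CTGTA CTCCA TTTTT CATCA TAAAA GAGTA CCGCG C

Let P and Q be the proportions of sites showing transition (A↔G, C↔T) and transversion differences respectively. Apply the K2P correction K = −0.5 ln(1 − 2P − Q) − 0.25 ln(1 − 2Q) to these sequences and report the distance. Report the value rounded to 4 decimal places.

Mismatches occur at site 11 (C→T, transition), site 27 (T→A, transversion), site 36 (T→C, transition).
Of the 3 differences, 2 transitions and 1 transversion over 36 sites: P = 2/36 = 0.055556, Q = 1/36 = 0.027778.
d = −0.5·ln(0.861110) − 0.25·ln(0.944444) = −0.5·(-0.149533) − 0.25·(-0.057159) = 0.0891.

0.0891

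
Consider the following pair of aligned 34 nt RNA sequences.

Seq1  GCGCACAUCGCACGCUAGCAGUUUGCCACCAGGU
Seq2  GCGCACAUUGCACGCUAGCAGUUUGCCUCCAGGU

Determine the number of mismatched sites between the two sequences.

The sequences differ at positions 9 (C/U), 28 (A/U).
That gives 2 mismatches out of 34 aligned sites, so the Hamming distance is 2.

2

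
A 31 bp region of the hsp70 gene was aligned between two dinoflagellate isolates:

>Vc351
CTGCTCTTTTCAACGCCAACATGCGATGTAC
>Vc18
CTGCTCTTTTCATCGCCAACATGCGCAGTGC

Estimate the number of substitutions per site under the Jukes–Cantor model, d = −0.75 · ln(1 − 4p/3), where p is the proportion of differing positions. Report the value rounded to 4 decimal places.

0.1416

Mismatches occur at site 13 (A→T), site 26 (A→C), site 27 (T→A), site 30 (A→G).
p = 4/31 = 0.129032.
d = −0.75 · ln(1 − (4/3)·0.129032) = −0.75 · ln(0.827957) = −0.75 · (-0.188794) = 0.1416.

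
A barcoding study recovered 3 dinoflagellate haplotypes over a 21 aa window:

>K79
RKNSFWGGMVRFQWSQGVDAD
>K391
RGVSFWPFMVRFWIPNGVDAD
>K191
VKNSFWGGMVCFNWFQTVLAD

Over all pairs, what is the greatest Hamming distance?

Pairwise Hamming distances:
  K79 vs K391: 8
  K79 vs K191: 6
  K391 vs K191: 12
The largest is 12, between K391 and K191.

12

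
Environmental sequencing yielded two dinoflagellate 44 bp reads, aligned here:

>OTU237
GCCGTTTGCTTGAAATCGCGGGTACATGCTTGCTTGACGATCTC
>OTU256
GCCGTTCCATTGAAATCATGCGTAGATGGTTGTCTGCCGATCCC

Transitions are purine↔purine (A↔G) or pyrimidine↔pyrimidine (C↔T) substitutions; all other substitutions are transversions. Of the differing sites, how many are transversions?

Differing sites — 7:T/C (Ti); 8:G/C (Tv); 9:C/A (Tv); 18:G/A (Ti); 19:C/T (Ti); 21:G/C (Tv); 25:C/G (Tv); 29:C/G (Tv); 33:C/T (Ti); 34:T/C (Ti); 37:A/C (Tv); 43:T/C (Ti).
Of the 12 differences, 6 transitions and 6 transversions, so the answer is 6.

6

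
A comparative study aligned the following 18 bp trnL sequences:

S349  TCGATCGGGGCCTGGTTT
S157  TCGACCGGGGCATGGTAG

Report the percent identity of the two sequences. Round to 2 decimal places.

77.78%

The sequences differ at positions 5 (T/C), 12 (C/A), 17 (T/A), 18 (T/G).
14 of the 18 sites match, so the percent identity is 14/18 × 100 = 77.78%.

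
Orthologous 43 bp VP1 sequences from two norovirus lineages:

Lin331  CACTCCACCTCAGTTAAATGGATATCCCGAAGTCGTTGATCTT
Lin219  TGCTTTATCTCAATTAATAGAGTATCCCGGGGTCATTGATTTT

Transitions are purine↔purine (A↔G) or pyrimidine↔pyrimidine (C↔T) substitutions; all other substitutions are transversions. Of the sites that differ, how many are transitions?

Differing sites — 1:C/T (Ti); 2:A/G (Ti); 5:C/T (Ti); 6:C/T (Ti); 8:C/T (Ti); 13:G/A (Ti); 18:A/T (Tv); 19:T/A (Tv); 21:G/A (Ti); 22:A/G (Ti); 30:A/G (Ti); 31:A/G (Ti); 35:G/A (Ti); 41:C/T (Ti).
Of the 14 differences, 12 transitions and 2 transversions, so the answer is 12.

12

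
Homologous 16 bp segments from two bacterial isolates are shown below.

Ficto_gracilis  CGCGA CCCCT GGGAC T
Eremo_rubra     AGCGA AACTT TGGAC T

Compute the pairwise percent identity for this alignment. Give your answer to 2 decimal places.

The sequences differ at positions 1 (C/A), 6 (C/A), 7 (C/A), 9 (C/T), 11 (G/T).
11 of the 16 sites match, so the percent identity is 11/16 × 100 = 68.75%.

68.75%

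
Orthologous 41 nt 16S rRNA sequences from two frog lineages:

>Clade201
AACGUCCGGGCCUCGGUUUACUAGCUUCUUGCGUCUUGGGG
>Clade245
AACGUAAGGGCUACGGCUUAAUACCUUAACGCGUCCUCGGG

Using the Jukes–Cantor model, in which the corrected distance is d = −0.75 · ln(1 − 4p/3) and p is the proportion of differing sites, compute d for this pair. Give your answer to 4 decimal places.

0.3710

Differing sites — 6:C/A; 7:C/A; 12:C/U; 13:U/A; 17:U/C; 21:C/A; 24:G/C; 28:C/A; 29:U/A; 30:U/C; 36:U/C; 38:G/C.
p = 12/41 = 0.292683.
d = −0.75 · ln(1 − (4/3)·0.292683) = −0.75 · ln(0.609756) = −0.75 · (-0.494696) = 0.3710.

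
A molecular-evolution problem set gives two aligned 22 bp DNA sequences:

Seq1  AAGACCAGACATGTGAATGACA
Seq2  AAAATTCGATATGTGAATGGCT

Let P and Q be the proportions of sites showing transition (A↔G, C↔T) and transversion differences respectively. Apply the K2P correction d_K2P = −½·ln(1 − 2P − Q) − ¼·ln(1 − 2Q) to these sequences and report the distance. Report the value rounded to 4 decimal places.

0.4444

Differing sites — 3:G/A (Ti); 5:C/T (Ti); 6:C/T (Ti); 7:A/C (Tv); 10:C/T (Ti); 20:A/G (Ti); 22:A/T (Tv).
Of the 7 differences, 5 transitions and 2 transversions over 22 sites: P = 5/22 = 0.227273, Q = 2/22 = 0.090909.
d = −0.5·ln(0.454545) − 0.25·ln(0.818182) = −0.5·(-0.788458) − 0.25·(-0.200670) = 0.4444.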